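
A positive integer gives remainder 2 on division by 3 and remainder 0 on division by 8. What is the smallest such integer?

Since 8·2 ≡ 1 (mod 3), take x = 0 + 8·((2−0)·2 mod 3) = 0 + 8·1 = 8.
Check: 8 mod 3 = 2, 8 mod 8 = 0.

8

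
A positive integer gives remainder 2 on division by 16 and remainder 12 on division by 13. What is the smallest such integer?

194

Since 13·5 ≡ 1 (mod 16), take x = 12 + 13·((2−12)·5 mod 16) = 12 + 13·14 = 194.
Check: 194 mod 16 = 2, 194 mod 13 = 12.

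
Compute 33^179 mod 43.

Square-and-reduce mod 43: 33^1≡33, 33^2≡14, 33^4≡24, 33^8≡17, 33^16≡31, 33^32≡15, 33^64≡10, 33^128≡14.
179 = 1 + 2 + 16 + 32 + 128, so 33^179 ≡ 33·14·31·15·14 ≡ 28 (mod 43).

28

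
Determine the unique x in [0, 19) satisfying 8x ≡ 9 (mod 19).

13

The inverse of 8 mod 19 is 12 (since 8·12 = 96 ≡ 1).
So x ≡ 12·9 = 108 ≡ 13 (mod 19).
Check: 8·13 = 104 = 5·19 + 9.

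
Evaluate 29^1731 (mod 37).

Square-and-reduce mod 37: 29^1≡29, 29^2≡27, 29^4≡26, 29^8≡10, 29^16≡26, 29^32≡10, 29^64≡26, 29^128≡10, 29^256≡26, 29^512≡10, 29^1024≡26.
Since 1731 = 1 + 2 + 64 + 128 + 512 + 1024 in binary, 29^1731 ≡ 29·27·26·10·10·26 ≡ 6 (mod 37).

6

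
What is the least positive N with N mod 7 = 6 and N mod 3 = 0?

6

x ≡ 0 (mod 3) gives x ∈ {0, 3, 6}.
The first of these with x mod 7 = 6 is 6.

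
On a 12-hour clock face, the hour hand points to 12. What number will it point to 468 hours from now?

12

468 − 39·12 = 0, so 468 ≡ 0 (mod 12).
12 + 0 → 12 on a 12-hour dial.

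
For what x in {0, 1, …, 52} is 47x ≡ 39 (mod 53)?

47⁻¹ ≡ 44 (mod 53) because 47·44 = 2068 = 39·53 + 1.
So x ≡ 44·39 = 1716 ≡ 20 (mod 53).

20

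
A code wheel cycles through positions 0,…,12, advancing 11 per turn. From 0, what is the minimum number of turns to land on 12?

7

11⁻¹ ≡ 6 (mod 13) because 11·6 = 66 = 5·13 + 1.
Multiplying both sides by 6: x ≡ 6·12 = 72 ≡ 7 (mod 13).
Check: 11·7 = 77 = 5·13 + 12.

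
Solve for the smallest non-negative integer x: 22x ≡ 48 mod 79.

22⁻¹ ≡ 18 (mod 79) because 22·18 = 396 = 5·79 + 1.
So x ≡ 18·48 = 864 ≡ 74 (mod 79).

74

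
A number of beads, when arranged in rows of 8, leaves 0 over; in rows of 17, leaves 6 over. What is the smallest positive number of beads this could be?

x ≡ 0 (mod 8) gives x ∈ {0, 8, 16, 24, 32, 40}.
The first of these with x mod 17 = 6 is 40.

40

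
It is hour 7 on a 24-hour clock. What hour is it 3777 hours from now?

16

3777 − 157·24 = 9, so 3777 ≡ 9 (mod 24).
(7 + 9) mod 24 = 16.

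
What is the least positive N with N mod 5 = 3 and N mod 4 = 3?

3

Since 4·4 ≡ 1 (mod 5), take x = 3 + 4·((3−3)·4 mod 5) = 3 + 4·0 = 3.
Check: 3 mod 5 = 3, 3 mod 4 = 3.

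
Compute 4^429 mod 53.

By repeated squaring mod 53: 4^1≡4, 4^2≡16, 4^4≡44, 4^8≡28, 4^16≡42, 4^32≡15, 4^64≡13, 4^128≡10, 4^256≡47.
429 = 1 + 4 + 8 + 32 + 128 + 256, so 4^429 ≡ 4·44·28·15·10·47 ≡ 52 (mod 53).

52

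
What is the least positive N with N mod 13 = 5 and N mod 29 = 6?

122

Since 29·9 ≡ 1 (mod 13), take x = 6 + 29·((5−6)·9 mod 13) = 6 + 29·4 = 122.
Check: 122 mod 13 = 5, 122 mod 29 = 6.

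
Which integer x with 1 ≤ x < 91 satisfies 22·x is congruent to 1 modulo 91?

91 = 4·22 + 3
22 = 7·3 + 1
3 = 3·1 + 0
Back-substituting gives 22·29 ≡ 1 (mod 91).

29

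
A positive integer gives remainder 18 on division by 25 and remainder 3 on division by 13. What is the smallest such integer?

68

x ≡ 3 (mod 13) gives x ∈ {3, 16, 29, 42, 55, 68}.
The first of these with x mod 25 = 18 is 68.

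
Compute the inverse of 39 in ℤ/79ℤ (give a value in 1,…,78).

39·77 = 3003 = 38·79 + 1, so 39⁻¹ ≡ 77 (mod 79).

77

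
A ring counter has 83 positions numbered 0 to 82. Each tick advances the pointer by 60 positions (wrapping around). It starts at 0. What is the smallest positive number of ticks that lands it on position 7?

60⁻¹ ≡ 18 (mod 83) because 60·18 = 1080 = 13·83 + 1.
Multiplying both sides by 18: x ≡ 18·7 = 126 ≡ 43 (mod 83).
Check: 60·43 = 2580 = 31·83 + 7.

43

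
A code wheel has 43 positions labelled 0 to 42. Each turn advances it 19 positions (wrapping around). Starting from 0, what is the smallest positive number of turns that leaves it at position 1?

34

19·34 = 646 = 15·43 + 1, so 19⁻¹ ≡ 34 (mod 43).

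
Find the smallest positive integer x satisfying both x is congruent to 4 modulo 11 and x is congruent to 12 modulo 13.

x ≡ 4 (mod 11) gives x ∈ {4, 15, 26, 37, 48, 59, 70, 81, …}.
The first of these with x mod 13 = 12 is 103.

103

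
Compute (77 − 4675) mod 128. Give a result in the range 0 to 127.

4675 mod 128 = 67 (since 36·128 = 4608).
(77 − 67) mod 128 = 10.

10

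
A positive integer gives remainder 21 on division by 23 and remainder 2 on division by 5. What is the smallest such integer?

x ≡ 2 (mod 5) gives x ∈ {2, 7, 12, 17, 22, 27, 32, 37, …}.
The first of these with x mod 23 = 21 is 67.

67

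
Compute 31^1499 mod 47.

Square-and-reduce mod 47: 31^1≡31, 31^2≡21, 31^4≡18, 31^8≡42, 31^16≡25, 31^32≡14, 31^64≡8, 31^128≡17, 31^256≡7, 31^512≡2, 31^1024≡4.
Since 1499 = 1 + 2 + 8 + 16 + 64 + 128 + 256 + 1024 in binary, 31^1499 ≡ 31·21·42·25·8·17·7·4 ≡ 29 (mod 47).

29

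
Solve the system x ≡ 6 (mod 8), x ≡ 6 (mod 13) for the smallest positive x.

x ≡ 6 (mod 8) gives x ∈ {6}.
The first of these with x mod 13 = 6 is 6.

6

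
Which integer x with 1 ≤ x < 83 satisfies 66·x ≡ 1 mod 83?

66·39 = 2574 = 31·83 + 1, so 66⁻¹ ≡ 39 (mod 83).

39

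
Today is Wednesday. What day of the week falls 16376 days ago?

Sunday

16376 = 2339·7 + 3, so 16376 mod 7 = 3.
Wednesday − 3 days → Sunday.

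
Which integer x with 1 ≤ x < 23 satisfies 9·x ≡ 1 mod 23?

9·18 = 162 = 7·23 + 1, so 9⁻¹ ≡ 18 (mod 23).

18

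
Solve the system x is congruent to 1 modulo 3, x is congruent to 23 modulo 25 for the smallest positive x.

73

Since 25·1 ≡ 1 (mod 3), take x = 23 + 25·((1−23)·1 mod 3) = 23 + 25·2 = 73.
Check: 73 mod 3 = 1, 73 mod 25 = 23.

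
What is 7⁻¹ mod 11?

8

11 = 1·7 + 4
7 = 1·4 + 3
4 = 1·3 + 1
3 = 3·1 + 0
Back-substituting gives 7·8 ≡ 1 (mod 11).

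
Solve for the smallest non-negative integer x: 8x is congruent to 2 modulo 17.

8⁻¹ ≡ 15 (mod 17) because 8·15 = 120 = 7·17 + 1.
So x ≡ 15·2 = 30 ≡ 13 (mod 17).

13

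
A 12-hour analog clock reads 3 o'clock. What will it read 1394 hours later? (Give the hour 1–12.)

Dividing 1394 by 12 gives quotient 116 and remainder 2.
3 + 2 → 5 on a 12-hour dial.

5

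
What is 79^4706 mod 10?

Last digits of 9^n: 9, 1 (period 2).
4706 leaves remainder 0 on division by 2, so 79^4706 ends in 1.

1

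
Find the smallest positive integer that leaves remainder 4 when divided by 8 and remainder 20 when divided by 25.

x ≡ 4 (mod 8) gives x ∈ {4, 12, 20}.
The first of these with x mod 25 = 20 is 20.

20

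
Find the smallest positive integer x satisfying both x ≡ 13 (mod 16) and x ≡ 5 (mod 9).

x ≡ 5 (mod 9) gives x ∈ {5, 14, 23, 32, 41, 50, 59, 68, …}.
The first of these with x mod 16 = 13 is 77.

77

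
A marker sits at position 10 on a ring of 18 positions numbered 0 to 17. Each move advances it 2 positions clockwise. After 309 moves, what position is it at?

16

309·2 = 618.
Dividing 618 by 18 gives quotient 34 and remainder 6.
(10 + 6) mod 18 = 16.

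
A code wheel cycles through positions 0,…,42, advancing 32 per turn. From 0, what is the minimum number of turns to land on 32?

The inverse of 32 mod 43 is 39 (since 32·39 = 1248 ≡ 1).
Multiplying both sides by 39: x ≡ 39·32 = 1248 ≡ 1 (mod 43).

1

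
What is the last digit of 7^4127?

3

Powers of 7 mod 10 repeat with period 4: 7, 9, 3, 1.
4127 mod 4 = 3, so the last digit matches 7^3 = 3.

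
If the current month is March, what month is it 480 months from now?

March

480 mod 12 = 0 (since 40·12 = 480).
March + 0 months → March.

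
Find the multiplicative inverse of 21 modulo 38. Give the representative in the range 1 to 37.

29

38 = 1·21 + 17
21 = 1·17 + 4
17 = 4·4 + 1
4 = 4·1 + 0
Back-substituting gives 21·29 ≡ 1 (mod 38).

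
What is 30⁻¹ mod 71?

45

30·45 = 1350 = 19·71 + 1, so 30⁻¹ ≡ 45 (mod 71).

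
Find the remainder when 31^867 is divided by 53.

34

By repeated squaring mod 53: 31^1≡31, 31^2≡7, 31^4≡49, 31^8≡16, 31^16≡44, 31^32≡28, 31^64≡42, 31^128≡15, 31^256≡13, 31^512≡10.
867 = 1 + 2 + 32 + 64 + 256 + 512, so 31^867 ≡ 31·7·28·42·13·10 ≡ 34 (mod 53).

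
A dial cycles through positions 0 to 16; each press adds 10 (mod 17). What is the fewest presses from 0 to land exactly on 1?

12

10·12 = 120 = 7·17 + 1, so 10⁻¹ ≡ 12 (mod 17).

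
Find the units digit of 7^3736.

The units digit of 7^n cycles with period 4: 7, 9, 3, 1, …
3736 leaves remainder 0 on division by 4, so 7^3736 ends in 1.

1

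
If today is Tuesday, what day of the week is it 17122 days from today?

Tuesday

17122 = 2446·7 + 0, so 17122 mod 7 = 0.
Tuesday + 0 days → Tuesday.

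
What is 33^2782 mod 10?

Powers of 3 mod 10 repeat with period 4: 3, 9, 7, 1.
2782 leaves remainder 2 on division by 4, so 33^2782 ends in 9.

9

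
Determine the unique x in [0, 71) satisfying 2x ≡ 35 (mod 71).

53

The inverse of 2 mod 71 is 36 (since 2·36 = 72 ≡ 1).
So x ≡ 36·35 = 1260 ≡ 53 (mod 71).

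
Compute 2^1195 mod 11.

Square-and-reduce mod 11: 2^1≡2, 2^2≡4, 2^4≡5, 2^8≡3, 2^16≡9, 2^32≡4, 2^64≡5, 2^128≡3, 2^256≡9, 2^512≡4, 2^1024≡5.
Since 1195 = 1 + 2 + 8 + 32 + 128 + 1024 in binary, 2^1195 ≡ 2·4·3·4·3·5 ≡ 10 (mod 11).

10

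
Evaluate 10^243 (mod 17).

14

Successive squares of 10 mod 17: 10^1≡10, 10^2≡15, 10^4≡4, 10^8≡16, 10^16≡1, 10^32≡1, 10^64≡1, 10^128≡1.
Since 243 = 1 + 2 + 16 + 32 + 64 + 128 in binary, 10^243 ≡ 10·15·1·1·1·1 ≡ 14 (mod 17).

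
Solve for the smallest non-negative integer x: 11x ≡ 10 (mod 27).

The inverse of 11 mod 27 is 5 (since 11·5 = 55 ≡ 1).
So x ≡ 5·10 = 50 ≡ 23 (mod 27).

23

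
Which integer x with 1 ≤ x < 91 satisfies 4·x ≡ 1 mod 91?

4·23 = 92 = 1·91 + 1, so 4⁻¹ ≡ 23 (mod 91).

23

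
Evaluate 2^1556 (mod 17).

16

Square-and-reduce mod 17: 2^1≡2, 2^2≡4, 2^4≡16, 2^8≡1, 2^16≡1, 2^32≡1, 2^64≡1, 2^128≡1, 2^256≡1, 2^512≡1, 2^1024≡1.
1556 = 4 + 16 + 512 + 1024, so 2^1556 ≡ 16·1·1·1 ≡ 16 (mod 17).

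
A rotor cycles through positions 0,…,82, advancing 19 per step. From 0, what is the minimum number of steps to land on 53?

29

19⁻¹ ≡ 35 (mod 83) because 19·35 = 665 = 8·83 + 1.
Multiplying both sides by 35: x ≡ 35·53 = 1855 ≡ 29 (mod 83).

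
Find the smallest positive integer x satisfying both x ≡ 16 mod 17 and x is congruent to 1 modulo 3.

x ≡ 1 (mod 3) gives x ∈ {1, 4, 7, 10, 13, 16}.
The first of these with x mod 17 = 16 is 16.

16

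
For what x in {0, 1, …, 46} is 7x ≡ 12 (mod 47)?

7⁻¹ ≡ 27 (mod 47) because 7·27 = 189 = 4·47 + 1.
So x ≡ 27·12 = 324 ≡ 42 (mod 47).

42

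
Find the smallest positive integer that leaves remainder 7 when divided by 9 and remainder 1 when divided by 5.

x ≡ 1 (mod 5) gives x ∈ {1, 6, 11, 16}.
The first of these with x mod 9 = 7 is 16.

16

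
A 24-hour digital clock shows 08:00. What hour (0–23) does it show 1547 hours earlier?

21

Dividing 1547 by 24 gives quotient 64 and remainder 11.
(8 − 11) mod 24 = 21.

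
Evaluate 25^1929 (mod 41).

23

Square-and-reduce mod 41: 25^1≡25, 25^2≡10, 25^4≡18, 25^8≡37, 25^16≡16, 25^32≡10, 25^64≡18, 25^128≡37, 25^256≡16, 25^512≡10, 25^1024≡18.
Since 1929 = 1 + 8 + 128 + 256 + 512 + 1024 in binary, 25^1929 ≡ 25·37·37·16·10·18 ≡ 23 (mod 41).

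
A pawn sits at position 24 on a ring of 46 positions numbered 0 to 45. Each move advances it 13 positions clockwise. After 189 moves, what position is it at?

189·13 = 2457.
2457 − 53·46 = 19, so 2457 ≡ 19 (mod 46).
(24 + 19) mod 46 = 43.

43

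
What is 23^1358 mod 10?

The units digit of 23^n cycles with period 4: 3, 9, 7, 1, …
1358 leaves remainder 2 on division by 4, so 23^1358 ends in 9.

9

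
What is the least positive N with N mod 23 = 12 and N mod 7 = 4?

81

x ≡ 4 (mod 7) gives x ∈ {4, 11, 18, 25, 32, 39, 46, 53, …}.
The first of these with x mod 23 = 12 is 81.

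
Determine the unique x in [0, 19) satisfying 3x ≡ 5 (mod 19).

8

3⁻¹ ≡ 13 (mod 19) because 3·13 = 39 = 2·19 + 1.
Multiplying both sides by 13: x ≡ 13·5 = 65 ≡ 8 (mod 19).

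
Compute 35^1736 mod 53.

13

By repeated squaring mod 53: 35^1≡35, 35^2≡6, 35^4≡36, 35^8≡24, 35^16≡46, 35^32≡49, 35^64≡16, 35^128≡44, 35^256≡28, 35^512≡42, 35^1024≡15.
Since 1736 = 8 + 64 + 128 + 512 + 1024 in binary, 35^1736 ≡ 24·16·44·42·15 ≡ 13 (mod 53).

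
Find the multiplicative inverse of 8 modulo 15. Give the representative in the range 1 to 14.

8·2 = 16 = 1·15 + 1, so 8⁻¹ ≡ 2 (mod 15).

2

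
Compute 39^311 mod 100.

39

Successive squares of 39 mod 100: 39^1≡39, 39^2≡21, 39^4≡41, 39^8≡81, 39^16≡61, 39^32≡21, 39^64≡41, 39^128≡81, 39^256≡61.
Since 311 = 1 + 2 + 4 + 16 + 32 + 256 in binary, 39^311 ≡ 39·21·41·61·21·61 ≡ 39 (mod 100).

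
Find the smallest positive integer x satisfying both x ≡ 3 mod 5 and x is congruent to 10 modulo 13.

x ≡ 3 (mod 5) gives x ∈ {3, 8, 13, 18, 23}.
The first of these with x mod 13 = 10 is 23.

23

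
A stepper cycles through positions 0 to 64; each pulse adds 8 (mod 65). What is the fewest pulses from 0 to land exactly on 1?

8·57 = 456 = 7·65 + 1, so 8⁻¹ ≡ 57 (mod 65).

57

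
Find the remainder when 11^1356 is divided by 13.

By repeated squaring mod 13: 11^1≡11, 11^2≡4, 11^4≡3, 11^8≡9, 11^16≡3, 11^32≡9, 11^64≡3, 11^128≡9, 11^256≡3, 11^512≡9, 11^1024≡3.
Since 1356 = 4 + 8 + 64 + 256 + 1024 in binary, 11^1356 ≡ 3·9·3·3·3 ≡ 1 (mod 13).

1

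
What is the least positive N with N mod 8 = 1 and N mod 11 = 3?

25

x ≡ 1 (mod 8) gives x ∈ {1, 9, 17, 25}.
The first of these with x mod 11 = 3 is 25.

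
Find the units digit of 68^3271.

Powers of 8 mod 10 repeat with period 4: 8, 4, 2, 6.
3271 leaves remainder 3 on division by 4, so 68^3271 ends in 2.

2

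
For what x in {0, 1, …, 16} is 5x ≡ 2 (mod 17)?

14

5⁻¹ ≡ 7 (mod 17) because 5·7 = 35 = 2·17 + 1.
So x ≡ 7·2 = 14 ≡ 14 (mod 17).
Check: 5·14 = 70 = 4·17 + 2.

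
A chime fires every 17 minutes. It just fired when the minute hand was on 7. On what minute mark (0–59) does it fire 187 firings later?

6

187·17 = 3179.
3179 mod 60 = 59 (since 52·60 = 3120).
(7 + 59) mod 60 = 6.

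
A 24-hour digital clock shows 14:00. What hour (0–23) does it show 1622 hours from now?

4

1622 mod 24 = 14 (since 67·24 = 1608).
(14 + 14) mod 24 = 4.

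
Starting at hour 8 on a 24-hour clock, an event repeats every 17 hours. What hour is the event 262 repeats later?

262·17 = 4454.
4454 mod 24 = 14 (since 185·24 = 4440).
(8 + 14) mod 24 = 22.

22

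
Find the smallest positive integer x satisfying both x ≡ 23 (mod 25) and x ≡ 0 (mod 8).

48

Since 8·22 ≡ 1 (mod 25), take x = 0 + 8·((23−0)·22 mod 25) = 0 + 8·6 = 48.
Check: 48 mod 25 = 23, 48 mod 8 = 0.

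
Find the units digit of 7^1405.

Last digits of 7^n: 7, 9, 3, 1 (period 4).
1405 leaves remainder 1 on division by 4, so 7^1405 ends in 7.

7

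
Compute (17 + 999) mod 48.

8

999 mod 48 = 39 (since 20·48 = 960).
(17 + 39) mod 48 = 8.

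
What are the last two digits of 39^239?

59

Square-and-reduce mod 100: 39^1≡39, 39^2≡21, 39^4≡41, 39^8≡81, 39^16≡61, 39^32≡21, 39^64≡41, 39^128≡81.
Since 239 = 1 + 2 + 4 + 8 + 32 + 64 + 128 in binary, 39^239 ≡ 39·21·41·81·21·41·81 ≡ 59 (mod 100).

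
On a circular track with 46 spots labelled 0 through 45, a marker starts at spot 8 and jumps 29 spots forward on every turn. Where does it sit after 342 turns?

36

342·29 = 9918.
9918 = 215·46 + 28, so 9918 mod 46 = 28.
(8 + 28) mod 46 = 36.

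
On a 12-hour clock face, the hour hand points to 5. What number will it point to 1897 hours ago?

Dividing 1897 by 12 gives quotient 158 and remainder 1.
5 − 1 → 4 on a 12-hour dial.

4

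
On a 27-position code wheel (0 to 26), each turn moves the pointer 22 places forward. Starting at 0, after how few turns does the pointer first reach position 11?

22⁻¹ ≡ 16 (mod 27) because 22·16 = 352 = 13·27 + 1.
So x ≡ 16·11 = 176 ≡ 14 (mod 27).
Check: 22·14 = 308 = 11·27 + 11.

14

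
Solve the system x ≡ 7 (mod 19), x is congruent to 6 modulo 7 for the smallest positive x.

x ≡ 6 (mod 7) gives x ∈ {6, 13, 20, 27, 34, 41, 48, 55, …}.
The first of these with x mod 19 = 7 is 83.

83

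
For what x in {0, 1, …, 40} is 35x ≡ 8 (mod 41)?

26

The inverse of 35 mod 41 is 34 (since 35·34 = 1190 ≡ 1).
Multiplying both sides by 34: x ≡ 34·8 = 272 ≡ 26 (mod 41).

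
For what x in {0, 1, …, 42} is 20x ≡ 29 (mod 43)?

38

20⁻¹ ≡ 28 (mod 43) because 20·28 = 560 = 13·43 + 1.
Multiplying both sides by 28: x ≡ 28·29 = 812 ≡ 38 (mod 43).
Check: 20·38 = 760 = 17·43 + 29.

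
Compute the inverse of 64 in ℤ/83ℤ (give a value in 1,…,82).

64·48 = 3072 = 37·83 + 1, so 64⁻¹ ≡ 48 (mod 83).

48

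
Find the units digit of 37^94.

9

The units digit of 37^n cycles with period 4: 7, 9, 3, 1, …
94 leaves remainder 2 on division by 4, so 37^94 ends in 9.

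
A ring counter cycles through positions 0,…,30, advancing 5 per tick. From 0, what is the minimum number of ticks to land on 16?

5⁻¹ ≡ 25 (mod 31) because 5·25 = 125 = 4·31 + 1.
So x ≡ 25·16 = 400 ≡ 28 (mod 31).
Check: 5·28 = 140 = 4·31 + 16.

28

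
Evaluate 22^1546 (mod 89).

Square-and-reduce mod 89: 22^1≡22, 22^2≡39, 22^4≡8, 22^8≡64, 22^16≡2, 22^32≡4, 22^64≡16, 22^128≡78, 22^256≡32, 22^512≡45, 22^1024≡67.
Since 1546 = 2 + 8 + 512 + 1024 in binary, 22^1546 ≡ 39·64·45·67 ≡ 45 (mod 89).

45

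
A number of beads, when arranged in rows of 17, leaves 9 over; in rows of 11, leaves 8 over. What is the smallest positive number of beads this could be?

162

x ≡ 8 (mod 11) gives x ∈ {8, 19, 30, 41, 52, 63, 74, 85, …}.
The first of these with x mod 17 = 9 is 162.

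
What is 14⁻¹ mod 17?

11

14·11 = 154 = 9·17 + 1, so 14⁻¹ ≡ 11 (mod 17).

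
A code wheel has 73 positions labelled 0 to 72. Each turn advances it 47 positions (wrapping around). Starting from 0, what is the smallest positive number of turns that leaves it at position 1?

14

73 = 1·47 + 26
47 = 1·26 + 21
26 = 1·21 + 5
21 = 4·5 + 1
5 = 5·1 + 0
Back-substituting gives 47·14 ≡ 1 (mod 73).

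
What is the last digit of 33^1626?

The units digit of 33^n cycles with period 4: 3, 9, 7, 1, …
1626 mod 4 = 2, so the last digit matches 3^2 = 9.

9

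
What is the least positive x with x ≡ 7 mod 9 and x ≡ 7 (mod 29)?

7

x ≡ 7 (mod 9) gives x ∈ {7}.
The first of these with x mod 29 = 7 is 7.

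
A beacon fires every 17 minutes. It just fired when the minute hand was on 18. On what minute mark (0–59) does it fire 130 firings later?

8

130·17 = 2210.
2210 − 36·60 = 50, so 2210 ≡ 50 (mod 60).
(18 + 50) mod 60 = 8.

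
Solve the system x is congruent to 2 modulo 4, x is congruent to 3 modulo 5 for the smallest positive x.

Since 5·1 ≡ 1 (mod 4), take x = 3 + 5·((2−3)·1 mod 4) = 3 + 5·3 = 18.
Check: 18 mod 4 = 2, 18 mod 5 = 3.

18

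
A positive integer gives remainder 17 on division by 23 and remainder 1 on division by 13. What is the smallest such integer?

x ≡ 1 (mod 13) gives x ∈ {1, 14, 27, 40}.
The first of these with x mod 23 = 17 is 40.

40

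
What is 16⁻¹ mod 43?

43 = 2·16 + 11
16 = 1·11 + 5
11 = 2·5 + 1
5 = 5·1 + 0
Back-substituting gives 16·35 ≡ 1 (mod 43).

35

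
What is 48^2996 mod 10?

6

Powers of 8 mod 10 repeat with period 4: 8, 4, 2, 6.
2996 leaves remainder 0 on division by 4, so 48^2996 ends in 6.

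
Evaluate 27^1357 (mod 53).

Square-and-reduce mod 53: 27^1≡27, 27^2≡40, 27^4≡10, 27^8≡47, 27^16≡36, 27^32≡24, 27^64≡46, 27^128≡49, 27^256≡16, 27^512≡44, 27^1024≡28.
1357 = 1 + 4 + 8 + 64 + 256 + 1024, so 27^1357 ≡ 27·10·47·46·16·28 ≡ 5 (mod 53).

5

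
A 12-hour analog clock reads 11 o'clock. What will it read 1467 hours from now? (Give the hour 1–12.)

Dividing 1467 by 12 gives quotient 122 and remainder 3.
11 + 3 → 2 on a 12-hour dial.

2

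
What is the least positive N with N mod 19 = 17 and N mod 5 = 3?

93

Since 5·4 ≡ 1 (mod 19), take x = 3 + 5·((17−3)·4 mod 19) = 3 + 5·18 = 93.
Check: 93 mod 19 = 17, 93 mod 5 = 3.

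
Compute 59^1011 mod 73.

Square-and-reduce mod 73: 59^1≡59, 59^2≡50, 59^4≡18, 59^8≡32, 59^16≡2, 59^32≡4, 59^64≡16, 59^128≡37, 59^256≡55, 59^512≡32.
1011 = 1 + 2 + 16 + 32 + 64 + 128 + 256 + 512, so 59^1011 ≡ 59·50·2·4·16·37·55·32 ≡ 30 (mod 73).

30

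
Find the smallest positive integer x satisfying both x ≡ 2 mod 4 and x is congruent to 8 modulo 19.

46

x ≡ 2 (mod 4) gives x ∈ {2, 6, 10, 14, 18, 22, 26, 30, …}.
The first of these with x mod 19 = 8 is 46.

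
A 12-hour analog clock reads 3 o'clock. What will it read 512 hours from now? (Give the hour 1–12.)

Dividing 512 by 12 gives quotient 42 and remainder 8.
3 + 8 → 11 on a 12-hour dial.

11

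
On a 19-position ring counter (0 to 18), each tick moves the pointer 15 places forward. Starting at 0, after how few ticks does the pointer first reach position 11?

The inverse of 15 mod 19 is 14 (since 15·14 = 210 ≡ 1).
Multiplying both sides by 14: x ≡ 14·11 = 154 ≡ 2 (mod 19).

2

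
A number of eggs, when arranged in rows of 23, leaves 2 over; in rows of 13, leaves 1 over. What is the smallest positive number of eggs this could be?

209

x ≡ 1 (mod 13) gives x ∈ {1, 14, 27, 40, 53, 66, 79, 92, …}.
The first of these with x mod 23 = 2 is 209.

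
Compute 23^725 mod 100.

43

Successive squares of 23 mod 100: 23^1≡23, 23^2≡29, 23^4≡41, 23^8≡81, 23^16≡61, 23^32≡21, 23^64≡41, 23^128≡81, 23^256≡61, 23^512≡21.
725 = 1 + 4 + 16 + 64 + 128 + 512, so 23^725 ≡ 23·41·61·41·81·21 ≡ 43 (mod 100).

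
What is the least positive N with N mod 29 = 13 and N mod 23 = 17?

477

x ≡ 17 (mod 23) gives x ∈ {17, 40, 63, 86, 109, 132, 155, 178, …}.
The first of these with x mod 29 = 13 is 477.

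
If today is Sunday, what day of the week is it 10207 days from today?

10207 mod 7 = 1 (since 1458·7 = 10206).
Sunday + 1 day → Monday.

Monday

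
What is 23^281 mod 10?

Last digits of 3^n: 3, 9, 7, 1 (period 4).
281 leaves remainder 1 on division by 4, so 23^281 ends in 3.

3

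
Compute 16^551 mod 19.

9

By repeated squaring mod 19: 16^1≡16, 16^2≡9, 16^4≡5, 16^8≡6, 16^16≡17, 16^32≡4, 16^64≡16, 16^128≡9, 16^256≡5, 16^512≡6.
Since 551 = 1 + 2 + 4 + 32 + 512 in binary, 16^551 ≡ 16·9·5·4·6 ≡ 9 (mod 19).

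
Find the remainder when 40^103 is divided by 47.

By repeated squaring mod 47: 40^1≡40, 40^2≡2, 40^4≡4, 40^8≡16, 40^16≡21, 40^32≡18, 40^64≡42.
103 = 1 + 2 + 4 + 32 + 64, so 40^103 ≡ 40·2·4·18·42 ≡ 11 (mod 47).

11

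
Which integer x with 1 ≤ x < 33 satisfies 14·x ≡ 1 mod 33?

26

14·26 = 364 = 11·33 + 1, so 14⁻¹ ≡ 26 (mod 33).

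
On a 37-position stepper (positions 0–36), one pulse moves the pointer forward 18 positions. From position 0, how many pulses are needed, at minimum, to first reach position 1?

18·35 = 630 = 17·37 + 1, so 18⁻¹ ≡ 35 (mod 37).

35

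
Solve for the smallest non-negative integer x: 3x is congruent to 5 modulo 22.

9

The inverse of 3 mod 22 is 15 (since 3·15 = 45 ≡ 1).
So x ≡ 15·5 = 75 ≡ 9 (mod 22).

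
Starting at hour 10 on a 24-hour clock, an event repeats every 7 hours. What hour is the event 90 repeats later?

16

90·7 = 630.
630 mod 24 = 6 (since 26·24 = 624).
(10 + 6) mod 24 = 16.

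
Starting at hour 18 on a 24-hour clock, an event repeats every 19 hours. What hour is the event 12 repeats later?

6

12·19 = 228.
228 = 9·24 + 12, so 228 mod 24 = 12.
(18 + 12) mod 24 = 6.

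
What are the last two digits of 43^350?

Successive squares of 43 mod 100: 43^1≡43, 43^2≡49, 43^4≡1, 43^8≡1, 43^16≡1, 43^32≡1, 43^64≡1, 43^128≡1, 43^256≡1.
Since 350 = 2 + 4 + 8 + 16 + 64 + 256 in binary, 43^350 ≡ 49·1·1·1·1·1 ≡ 49 (mod 100).

49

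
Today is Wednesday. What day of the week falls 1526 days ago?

Wednesday

1526 mod 7 = 0 (since 218·7 = 1526).
Wednesday − 0 days → Wednesday.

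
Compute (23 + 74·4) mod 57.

34

74·4 = 296.
296 mod 57 = 11 (since 5·57 = 285).
(23 + 11) mod 57 = 34.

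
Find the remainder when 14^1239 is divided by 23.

Square-and-reduce mod 23: 14^1≡14, 14^2≡12, 14^4≡6, 14^8≡13, 14^16≡8, 14^32≡18, 14^64≡2, 14^128≡4, 14^256≡16, 14^512≡3, 14^1024≡9.
Since 1239 = 1 + 2 + 4 + 16 + 64 + 128 + 1024 in binary, 14^1239 ≡ 14·12·6·8·2·4·9 ≡ 19 (mod 23).

19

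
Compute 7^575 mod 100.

Square-and-reduce mod 100: 7^1≡7, 7^2≡49, 7^4≡1, 7^8≡1, 7^16≡1, 7^32≡1, 7^64≡1, 7^128≡1, 7^256≡1, 7^512≡1.
575 = 1 + 2 + 4 + 8 + 16 + 32 + 512, so 7^575 ≡ 7·49·1·1·1·1·1 ≡ 43 (mod 100).

43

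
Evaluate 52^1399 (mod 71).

Square-and-reduce mod 71: 52^1≡52, 52^2≡6, 52^4≡36, 52^8≡18, 52^16≡40, 52^32≡38, 52^64≡24, 52^128≡8, 52^256≡64, 52^512≡49, 52^1024≡58.
Since 1399 = 1 + 2 + 4 + 16 + 32 + 64 + 256 + 1024 in binary, 52^1399 ≡ 52·6·36·40·38·24·64·58 ≡ 56 (mod 71).

56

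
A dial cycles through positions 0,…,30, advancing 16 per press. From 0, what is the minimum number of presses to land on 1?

16⁻¹ ≡ 2 (mod 31) because 16·2 = 32 = 1·31 + 1.
Multiplying both sides by 2: x ≡ 2·1 = 2 ≡ 2 (mod 31).

2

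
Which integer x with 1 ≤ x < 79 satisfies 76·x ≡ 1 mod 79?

26

79 = 1·76 + 3
76 = 25·3 + 1
3 = 3·1 + 0
Back-substituting gives 76·26 ≡ 1 (mod 79).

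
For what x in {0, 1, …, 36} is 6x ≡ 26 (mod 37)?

29

The inverse of 6 mod 37 is 31 (since 6·31 = 186 ≡ 1).
So x ≡ 31·26 = 806 ≡ 29 (mod 37).
Check: 6·29 = 174 = 4·37 + 26.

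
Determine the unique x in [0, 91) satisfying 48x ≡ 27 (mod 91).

48⁻¹ ≡ 55 (mod 91) because 48·55 = 2640 = 29·91 + 1.
So x ≡ 55·27 = 1485 ≡ 29 (mod 91).

29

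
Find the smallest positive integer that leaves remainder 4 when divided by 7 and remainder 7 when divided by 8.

Since 8·1 ≡ 1 (mod 7), take x = 7 + 8·((4−7)·1 mod 7) = 7 + 8·4 = 39.
Check: 39 mod 7 = 4, 39 mod 8 = 7.

39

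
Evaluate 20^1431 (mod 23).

20

By repeated squaring mod 23: 20^1≡20, 20^2≡9, 20^4≡12, 20^8≡6, 20^16≡13, 20^32≡8, 20^64≡18, 20^128≡2, 20^256≡4, 20^512≡16, 20^1024≡3.
Since 1431 = 1 + 2 + 4 + 16 + 128 + 256 + 1024 in binary, 20^1431 ≡ 20·9·12·13·2·4·3 ≡ 20 (mod 23).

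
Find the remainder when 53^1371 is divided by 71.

42

By repeated squaring mod 71: 53^1≡53, 53^2≡40, 53^4≡38, 53^8≡24, 53^16≡8, 53^32≡64, 53^64≡49, 53^128≡58, 53^256≡27, 53^512≡19, 53^1024≡6.
1371 = 1 + 2 + 8 + 16 + 64 + 256 + 1024, so 53^1371 ≡ 53·40·24·8·49·27·6 ≡ 42 (mod 71).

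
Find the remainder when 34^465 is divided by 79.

Successive squares of 34 mod 79: 34^1≡34, 34^2≡50, 34^4≡51, 34^8≡73, 34^16≡36, 34^32≡32, 34^64≡76, 34^128≡9, 34^256≡2.
465 = 1 + 16 + 64 + 128 + 256, so 34^465 ≡ 34·36·76·9·2 ≡ 27 (mod 79).

27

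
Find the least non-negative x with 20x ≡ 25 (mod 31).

The inverse of 20 mod 31 is 14 (since 20·14 = 280 ≡ 1).
Multiplying both sides by 14: x ≡ 14·25 = 350 ≡ 9 (mod 31).

9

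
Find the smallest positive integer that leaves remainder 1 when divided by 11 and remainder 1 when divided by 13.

x ≡ 1 (mod 11) gives x ∈ {1}.
The first of these with x mod 13 = 1 is 1.

1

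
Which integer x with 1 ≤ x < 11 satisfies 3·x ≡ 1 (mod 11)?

4

11 = 3·3 + 2
3 = 1·2 + 1
2 = 2·1 + 0
Back-substituting gives 3·4 ≡ 1 (mod 11).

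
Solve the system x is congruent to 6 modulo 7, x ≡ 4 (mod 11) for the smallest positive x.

Since 11·2 ≡ 1 (mod 7), take x = 4 + 11·((6−4)·2 mod 7) = 4 + 11·4 = 48.
Check: 48 mod 7 = 6, 48 mod 11 = 4.

48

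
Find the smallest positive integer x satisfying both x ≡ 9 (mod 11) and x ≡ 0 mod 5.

20

Since 5·9 ≡ 1 (mod 11), take x = 0 + 5·((9−0)·9 mod 11) = 0 + 5·4 = 20.
Check: 20 mod 11 = 9, 20 mod 5 = 0.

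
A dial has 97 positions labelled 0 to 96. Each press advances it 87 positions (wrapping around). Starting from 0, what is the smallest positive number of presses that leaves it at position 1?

97 = 1·87 + 10
87 = 8·10 + 7
10 = 1·7 + 3
7 = 2·3 + 1
3 = 3·1 + 0
Back-substituting gives 87·29 ≡ 1 (mod 97).

29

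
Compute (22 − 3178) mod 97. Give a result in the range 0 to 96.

3178 = 32·97 + 74, so 3178 mod 97 = 74.
(22 − 74) mod 97 = 45.

45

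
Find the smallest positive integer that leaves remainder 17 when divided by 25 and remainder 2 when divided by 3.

17

Since 3·17 ≡ 1 (mod 25), take x = 2 + 3·((17−2)·17 mod 25) = 2 + 3·5 = 17.
Check: 17 mod 25 = 17, 17 mod 3 = 2.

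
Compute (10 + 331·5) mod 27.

331·5 = 1655.
1655 − 61·27 = 8, so 1655 ≡ 8 (mod 27).
(10 + 8) mod 27 = 18.

18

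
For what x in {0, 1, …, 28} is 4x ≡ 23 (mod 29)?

13

4⁻¹ ≡ 22 (mod 29) because 4·22 = 88 = 3·29 + 1.
So x ≡ 22·23 = 506 ≡ 13 (mod 29).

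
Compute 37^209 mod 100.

Square-and-reduce mod 100: 37^1≡37, 37^2≡69, 37^4≡61, 37^8≡21, 37^16≡41, 37^32≡81, 37^64≡61, 37^128≡21.
Since 209 = 1 + 16 + 64 + 128 in binary, 37^209 ≡ 37·41·61·21 ≡ 77 (mod 100).

77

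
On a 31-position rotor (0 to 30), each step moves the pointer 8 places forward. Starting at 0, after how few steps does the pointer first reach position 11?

13

8⁻¹ ≡ 4 (mod 31) because 8·4 = 32 = 1·31 + 1.
So x ≡ 4·11 = 44 ≡ 13 (mod 31).
Check: 8·13 = 104 = 3·31 + 11.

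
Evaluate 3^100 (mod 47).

28

By repeated squaring mod 47: 3^1≡3, 3^2≡9, 3^4≡34, 3^8≡28, 3^16≡32, 3^32≡37, 3^64≡6.
100 = 4 + 32 + 64, so 3^100 ≡ 34·37·6 ≡ 28 (mod 47).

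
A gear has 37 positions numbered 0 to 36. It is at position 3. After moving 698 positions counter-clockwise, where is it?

698 = 18·37 + 32, so 698 mod 37 = 32.
(3 − 32) mod 37 = 8.

8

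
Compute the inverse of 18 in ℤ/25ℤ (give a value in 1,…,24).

7

18·7 = 126 = 5·25 + 1, so 18⁻¹ ≡ 7 (mod 25).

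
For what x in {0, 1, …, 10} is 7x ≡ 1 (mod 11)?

7⁻¹ ≡ 8 (mod 11) because 7·8 = 56 = 5·11 + 1.
So x ≡ 8·1 = 8 ≡ 8 (mod 11).
Check: 7·8 = 56 = 5·11 + 1.

8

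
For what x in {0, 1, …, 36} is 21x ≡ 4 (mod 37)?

21⁻¹ ≡ 30 (mod 37) because 21·30 = 630 = 17·37 + 1.
Multiplying both sides by 30: x ≡ 30·4 = 120 ≡ 9 (mod 37).

9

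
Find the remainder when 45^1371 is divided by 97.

Square-and-reduce mod 97: 45^1≡45, 45^2≡85, 45^4≡47, 45^8≡75, 45^16≡96, 45^32≡1, 45^64≡1, 45^128≡1, 45^256≡1, 45^512≡1, 45^1024≡1.
Since 1371 = 1 + 2 + 8 + 16 + 64 + 256 + 1024 in binary, 45^1371 ≡ 45·85·75·96·1·1·1 ≡ 51 (mod 97).

51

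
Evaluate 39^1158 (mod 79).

By repeated squaring mod 79: 39^1≡39, 39^2≡20, 39^4≡5, 39^8≡25, 39^16≡72, 39^32≡49, 39^64≡31, 39^128≡13, 39^256≡11, 39^512≡42, 39^1024≡26.
Since 1158 = 2 + 4 + 128 + 1024 in binary, 39^1158 ≡ 20·5·13·26 ≡ 67 (mod 79).

67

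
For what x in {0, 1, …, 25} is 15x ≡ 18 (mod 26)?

22

15⁻¹ ≡ 7 (mod 26) because 15·7 = 105 = 4·26 + 1.
So x ≡ 7·18 = 126 ≡ 22 (mod 26).
Check: 15·22 = 330 = 12·26 + 18.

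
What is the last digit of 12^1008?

Last digits of 2^n: 2, 4, 8, 6 (period 4).
1008 mod 4 = 0, so the last digit matches 2^4 = 6.

6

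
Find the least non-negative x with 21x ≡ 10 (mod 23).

The inverse of 21 mod 23 is 11 (since 21·11 = 231 ≡ 1).
Multiplying both sides by 11: x ≡ 11·10 = 110 ≡ 18 (mod 23).
Check: 21·18 = 378 = 16·23 + 10.

18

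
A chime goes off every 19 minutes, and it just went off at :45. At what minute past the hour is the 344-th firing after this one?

344·19 = 6536.
6536 − 108·60 = 56, so 6536 ≡ 56 (mod 60).
(45 + 56) mod 60 = 41.

41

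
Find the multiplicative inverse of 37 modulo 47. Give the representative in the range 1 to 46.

14

37·14 = 518 = 11·47 + 1, so 37⁻¹ ≡ 14 (mod 47).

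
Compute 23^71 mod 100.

27

By repeated squaring mod 100: 23^1≡23, 23^2≡29, 23^4≡41, 23^8≡81, 23^16≡61, 23^32≡21, 23^64≡41.
71 = 1 + 2 + 4 + 64, so 23^71 ≡ 23·29·41·41 ≡ 27 (mod 100).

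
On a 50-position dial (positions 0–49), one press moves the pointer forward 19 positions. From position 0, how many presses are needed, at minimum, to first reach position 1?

29

50 = 2·19 + 12
19 = 1·12 + 7
12 = 1·7 + 5
7 = 1·5 + 2
5 = 2·2 + 1
2 = 2·1 + 0
Back-substituting gives 19·29 ≡ 1 (mod 50).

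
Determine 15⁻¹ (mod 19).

15·14 = 210 = 11·19 + 1, so 15⁻¹ ≡ 14 (mod 19).

14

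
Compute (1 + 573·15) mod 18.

573·15 = 8595.
Dividing 8595 by 18 gives quotient 477 and remainder 9.
(1 + 9) mod 18 = 10.

10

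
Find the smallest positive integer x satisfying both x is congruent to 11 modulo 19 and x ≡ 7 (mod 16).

87

x ≡ 7 (mod 16) gives x ∈ {7, 23, 39, 55, 71, 87}.
The first of these with x mod 19 = 11 is 87.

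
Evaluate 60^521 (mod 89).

15

Square-and-reduce mod 89: 60^1≡60, 60^2≡40, 60^4≡87, 60^8≡4, 60^16≡16, 60^32≡78, 60^64≡32, 60^128≡45, 60^256≡67, 60^512≡39.
521 = 1 + 8 + 512, so 60^521 ≡ 60·4·39 ≡ 15 (mod 89).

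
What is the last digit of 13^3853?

The units digit of 13^n cycles with period 4: 3, 9, 7, 1, …
3853 leaves remainder 1 on division by 4, so 13^3853 ends in 3.

3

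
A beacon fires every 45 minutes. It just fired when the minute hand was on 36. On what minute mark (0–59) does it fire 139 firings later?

51

139·45 = 6255.
6255 − 104·60 = 15, so 6255 ≡ 15 (mod 60).
(36 + 15) mod 60 = 51.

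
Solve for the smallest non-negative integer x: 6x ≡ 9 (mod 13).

8

6⁻¹ ≡ 11 (mod 13) because 6·11 = 66 = 5·13 + 1.
So x ≡ 11·9 = 99 ≡ 8 (mod 13).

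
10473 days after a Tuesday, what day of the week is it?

Wednesday

10473 mod 7 = 1 (since 1496·7 = 10472).
Tuesday + 1 day → Wednesday.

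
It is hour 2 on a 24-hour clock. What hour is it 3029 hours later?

7

3029 = 126·24 + 5, so 3029 mod 24 = 5.
(2 + 5) mod 24 = 7.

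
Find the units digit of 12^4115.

Last digits of 2^n: 2, 4, 8, 6 (period 4).
4115 leaves remainder 3 on division by 4, so 12^4115 ends in 8.

8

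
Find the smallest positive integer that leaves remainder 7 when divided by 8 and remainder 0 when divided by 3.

x ≡ 0 (mod 3) gives x ∈ {0, 3, 6, 9, 12, 15}.
The first of these with x mod 8 = 7 is 15.

15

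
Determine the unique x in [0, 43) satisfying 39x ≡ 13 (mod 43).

29

39⁻¹ ≡ 32 (mod 43) because 39·32 = 1248 = 29·43 + 1.
Multiplying both sides by 32: x ≡ 32·13 = 416 ≡ 29 (mod 43).
Check: 39·29 = 1131 = 26·43 + 13.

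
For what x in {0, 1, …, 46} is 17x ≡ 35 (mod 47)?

38

17⁻¹ ≡ 36 (mod 47) because 17·36 = 612 = 13·47 + 1.
So x ≡ 36·35 = 1260 ≡ 38 (mod 47).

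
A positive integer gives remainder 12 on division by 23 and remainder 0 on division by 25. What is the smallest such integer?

150

Since 25·12 ≡ 1 (mod 23), take x = 0 + 25·((12−0)·12 mod 23) = 0 + 25·6 = 150.
Check: 150 mod 23 = 12, 150 mod 25 = 0.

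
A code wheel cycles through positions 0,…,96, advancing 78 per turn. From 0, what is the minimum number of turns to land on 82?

11

The inverse of 78 mod 97 is 51 (since 78·51 = 3978 ≡ 1).
Multiplying both sides by 51: x ≡ 51·82 = 4182 ≡ 11 (mod 97).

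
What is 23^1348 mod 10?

1

The units digit of 23^n cycles with period 4: 3, 9, 7, 1, …
1348 leaves remainder 0 on division by 4, so 23^1348 ends in 1.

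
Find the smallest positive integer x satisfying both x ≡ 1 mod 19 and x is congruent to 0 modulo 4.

20

x ≡ 0 (mod 4) gives x ∈ {0, 4, 8, 12, 16, 20}.
The first of these with x mod 19 = 1 is 20.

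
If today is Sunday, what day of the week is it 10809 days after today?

Monday

10809 mod 7 = 1 (since 1544·7 = 10808).
Sunday + 1 day → Monday.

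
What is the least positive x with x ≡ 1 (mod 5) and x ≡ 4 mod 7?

Since 7·3 ≡ 1 (mod 5), take x = 4 + 7·((1−4)·3 mod 5) = 4 + 7·1 = 11.
Check: 11 mod 5 = 1, 11 mod 7 = 4.

11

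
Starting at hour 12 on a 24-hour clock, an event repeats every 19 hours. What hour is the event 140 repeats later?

140·19 = 2660.
2660 − 110·24 = 20, so 2660 ≡ 20 (mod 24).
(12 + 20) mod 24 = 8.

8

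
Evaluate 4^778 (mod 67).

35

By repeated squaring mod 67: 4^1≡4, 4^2≡16, 4^4≡55, 4^8≡10, 4^16≡33, 4^32≡17, 4^64≡21, 4^128≡39, 4^256≡47, 4^512≡65.
Since 778 = 2 + 8 + 256 + 512 in binary, 4^778 ≡ 16·10·47·65 ≡ 35 (mod 67).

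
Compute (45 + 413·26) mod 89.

413·26 = 10738.
10738 − 120·89 = 58, so 10738 ≡ 58 (mod 89).
(45 + 58) mod 89 = 14.

14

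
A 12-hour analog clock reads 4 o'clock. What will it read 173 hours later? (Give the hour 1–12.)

9

173 = 14·12 + 5, so 173 mod 12 = 5.
4 + 5 → 9 on a 12-hour dial.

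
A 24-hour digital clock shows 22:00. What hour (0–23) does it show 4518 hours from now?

4

4518 − 188·24 = 6, so 4518 ≡ 6 (mod 24).
(22 + 6) mod 24 = 4.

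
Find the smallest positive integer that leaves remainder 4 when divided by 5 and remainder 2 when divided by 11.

Since 11·1 ≡ 1 (mod 5), take x = 2 + 11·((4−2)·1 mod 5) = 2 + 11·2 = 24.
Check: 24 mod 5 = 4, 24 mod 11 = 2.

24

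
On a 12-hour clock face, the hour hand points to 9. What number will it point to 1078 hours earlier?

1078 = 89·12 + 10, so 1078 mod 12 = 10.
9 − 10 → 11 on a 12-hour dial.

11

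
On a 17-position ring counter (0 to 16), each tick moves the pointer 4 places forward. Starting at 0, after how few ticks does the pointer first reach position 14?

12

The inverse of 4 mod 17 is 13 (since 4·13 = 52 ≡ 1).
Multiplying both sides by 13: x ≡ 13·14 = 182 ≡ 12 (mod 17).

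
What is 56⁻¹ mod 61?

12

61 = 1·56 + 5
56 = 11·5 + 1
5 = 5·1 + 0
Back-substituting gives 56·12 ≡ 1 (mod 61).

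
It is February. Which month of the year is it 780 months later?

February

780 mod 12 = 0 (since 65·12 = 780).
February + 0 months → February.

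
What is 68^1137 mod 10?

Last digits of 8^n: 8, 4, 2, 6 (period 4).
1137 leaves remainder 1 on division by 4, so 68^1137 ends in 8.

8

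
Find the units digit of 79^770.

1

Last digits of 9^n: 9, 1 (period 2).
770 mod 2 = 0, so the last digit matches 9^2 = 1.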